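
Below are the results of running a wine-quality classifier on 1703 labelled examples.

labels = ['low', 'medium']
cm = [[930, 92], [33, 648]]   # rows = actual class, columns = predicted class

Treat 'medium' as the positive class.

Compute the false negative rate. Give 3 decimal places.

FNR = FN/(FN+TP) = 33/(33+648) = 0.048

0.048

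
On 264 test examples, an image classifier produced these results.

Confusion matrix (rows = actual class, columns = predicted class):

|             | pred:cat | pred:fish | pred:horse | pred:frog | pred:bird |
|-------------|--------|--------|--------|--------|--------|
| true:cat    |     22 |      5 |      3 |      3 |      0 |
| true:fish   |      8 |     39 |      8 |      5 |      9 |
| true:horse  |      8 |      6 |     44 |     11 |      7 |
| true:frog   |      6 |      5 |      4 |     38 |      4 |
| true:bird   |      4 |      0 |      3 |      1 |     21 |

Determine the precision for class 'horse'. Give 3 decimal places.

0.710

Take TP from the diagonal, FP from the rest of the 'horse' prediction marginal, FN from the rest of the 'horse' actual marginal.
precision = TP/(TP+FP).
horse: TP=44, FP=3+8+4+3=18 → 44/62 = 0.7097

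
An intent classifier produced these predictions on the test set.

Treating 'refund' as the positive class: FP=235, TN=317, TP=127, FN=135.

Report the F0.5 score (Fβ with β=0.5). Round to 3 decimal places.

Fβ = (1+β²)·TP / ((1+β²)·TP + β²·FN + FP), with β²=1/4
= 1.25·127 / (1.25·127 + 0.25·135 + 235) = 0.371

0.371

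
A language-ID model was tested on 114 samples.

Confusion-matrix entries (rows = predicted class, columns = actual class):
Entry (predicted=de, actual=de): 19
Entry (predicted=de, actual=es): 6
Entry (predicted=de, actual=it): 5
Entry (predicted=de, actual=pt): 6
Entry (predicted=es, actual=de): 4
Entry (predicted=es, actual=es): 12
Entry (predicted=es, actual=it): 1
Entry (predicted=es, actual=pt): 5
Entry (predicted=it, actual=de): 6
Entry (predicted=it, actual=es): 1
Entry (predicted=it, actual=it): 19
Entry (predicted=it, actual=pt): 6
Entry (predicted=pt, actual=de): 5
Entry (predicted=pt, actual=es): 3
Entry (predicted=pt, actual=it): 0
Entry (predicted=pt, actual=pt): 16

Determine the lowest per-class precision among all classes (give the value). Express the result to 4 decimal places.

Per-class precision (TP/(TP+FP)):
  de: TP=19, FP=6+5+6=17 → 19/36 = 0.52778
  es: TP=12, FP=4+1+5=10 → 12/22 = 0.54545
  it: TP=19, FP=6+1+6=13 → 19/32 = 0.59375
  pt: TP=16, FP=5+3+0=8 → 16/24 = 0.66667
Lowest is class 'de' with precision = 0.5278.

0.5278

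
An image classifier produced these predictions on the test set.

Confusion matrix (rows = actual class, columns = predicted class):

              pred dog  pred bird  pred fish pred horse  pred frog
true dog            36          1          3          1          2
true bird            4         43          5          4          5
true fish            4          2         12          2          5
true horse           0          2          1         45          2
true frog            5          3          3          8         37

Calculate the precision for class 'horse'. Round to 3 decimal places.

Treat 'horse' as positive and all other classes as negative.
precision = TP/(TP+FP).
horse: TP=45, FP=1+4+2+8=15 → 45/60 = 0.7500

0.750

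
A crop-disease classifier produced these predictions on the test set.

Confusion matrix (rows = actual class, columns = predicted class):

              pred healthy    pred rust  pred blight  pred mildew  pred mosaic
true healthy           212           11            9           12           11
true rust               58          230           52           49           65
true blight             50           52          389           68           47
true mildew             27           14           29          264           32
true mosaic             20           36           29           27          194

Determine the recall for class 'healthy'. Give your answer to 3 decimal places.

recall = TP/(TP+FN).
healthy: TP=212, FN=11+9+12+11=43 → 212/255 = 0.8314

0.831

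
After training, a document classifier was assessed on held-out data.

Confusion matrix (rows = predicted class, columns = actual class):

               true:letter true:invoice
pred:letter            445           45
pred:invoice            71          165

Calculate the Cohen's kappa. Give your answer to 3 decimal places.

0.625

Observed agreement pₒ = trace/N = 610/726 = 0.8402
Expected agreement pₑ = Σ (rowᵢ·colᵢ)/N² = (516·490 + 210·236)/726² = 0.5737
κ = (pₒ − pₑ)/(1 − pₑ) = (0.8402 − 0.5737)/(1 − 0.5737) = 0.625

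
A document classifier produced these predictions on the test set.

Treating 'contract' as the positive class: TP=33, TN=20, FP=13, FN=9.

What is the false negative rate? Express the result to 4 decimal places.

FNR = FN/(FN+TP) = 9/(9+33) = 0.2143

0.2143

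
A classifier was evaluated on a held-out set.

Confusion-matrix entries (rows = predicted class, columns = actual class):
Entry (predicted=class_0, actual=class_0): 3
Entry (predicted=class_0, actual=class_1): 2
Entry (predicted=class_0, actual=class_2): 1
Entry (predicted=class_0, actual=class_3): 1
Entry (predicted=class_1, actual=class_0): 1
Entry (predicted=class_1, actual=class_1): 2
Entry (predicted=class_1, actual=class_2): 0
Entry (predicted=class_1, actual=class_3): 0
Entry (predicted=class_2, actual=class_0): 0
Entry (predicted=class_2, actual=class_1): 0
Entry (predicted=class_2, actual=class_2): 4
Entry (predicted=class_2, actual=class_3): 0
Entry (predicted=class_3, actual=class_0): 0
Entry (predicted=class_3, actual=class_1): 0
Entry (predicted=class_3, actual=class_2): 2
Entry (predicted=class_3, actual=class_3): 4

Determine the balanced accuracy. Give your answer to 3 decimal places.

0.655

Balanced accuracy = mean of per-class recall.
  class_0: recall = 3/4 = 0.7500
  class_1: recall = 2/4 = 0.5000
  class_2: recall = 4/7 = 0.5714
  class_3: recall = 4/5 = 0.8000
Mean = (0.7500 + 0.5000 + 0.5714 + 0.8000) / 4 = 0.655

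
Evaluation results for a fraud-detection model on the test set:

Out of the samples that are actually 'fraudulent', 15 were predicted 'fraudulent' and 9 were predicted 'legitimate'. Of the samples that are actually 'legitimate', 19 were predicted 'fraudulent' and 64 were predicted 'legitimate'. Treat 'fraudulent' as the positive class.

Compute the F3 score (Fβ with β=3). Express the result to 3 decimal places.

Fβ = (1+β²)·TP / ((1+β²)·TP + β²·FN + FP), with β²=9
= 10·15 / (10·15 + 9·9 + 19) = 0.600

0.600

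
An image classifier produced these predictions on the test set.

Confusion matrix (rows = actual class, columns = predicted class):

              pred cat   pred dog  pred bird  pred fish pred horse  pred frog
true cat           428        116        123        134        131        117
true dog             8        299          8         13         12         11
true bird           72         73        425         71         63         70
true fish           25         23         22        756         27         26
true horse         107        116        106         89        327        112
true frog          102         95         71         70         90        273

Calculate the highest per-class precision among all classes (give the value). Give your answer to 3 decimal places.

0.667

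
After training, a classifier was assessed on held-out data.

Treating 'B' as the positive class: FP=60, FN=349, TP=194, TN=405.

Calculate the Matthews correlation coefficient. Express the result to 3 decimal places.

MCC = (TP·TN − FP·FN) / √((TP+FP)(TP+FN)(TN+FP)(TN+FN))
Numerator = 194·405 − 60·349 = 57630
Denominator = √(254·543·465·754) = √48356832420 = 219901.8700
MCC = 57630 / 219901.8700 = 0.262

0.262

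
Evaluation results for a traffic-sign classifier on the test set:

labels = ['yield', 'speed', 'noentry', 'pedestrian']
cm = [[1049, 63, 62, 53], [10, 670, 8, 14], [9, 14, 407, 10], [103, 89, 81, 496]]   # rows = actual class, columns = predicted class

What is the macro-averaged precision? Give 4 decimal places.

Per-class precision (TP/(TP+FP)):
  yield: TP=1049, FP=10+9+103=122 → 1049/1171 = 0.89582
  speed: TP=670, FP=63+14+89=166 → 670/836 = 0.80144
  noentry: TP=407, FP=62+8+81=151 → 407/558 = 0.72939
  pedestrian: TP=496, FP=53+14+10=77 → 496/573 = 0.86562
Macro-precision = mean = (0.89582 + 0.80144 + 0.72939 + 0.86562) / 4 = 0.8231

0.8231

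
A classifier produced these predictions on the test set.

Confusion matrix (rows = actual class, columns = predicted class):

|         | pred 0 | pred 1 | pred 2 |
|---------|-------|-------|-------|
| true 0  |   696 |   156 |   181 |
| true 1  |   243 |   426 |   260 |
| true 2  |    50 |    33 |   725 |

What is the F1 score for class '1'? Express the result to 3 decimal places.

0.552

Treat '1' as positive and all other classes as negative.
F1 score = 2·TP/(2·TP+FP+FN).
1: TP=426, FP=156+33=189, FN=243+260=503 → 852/1544 = 0.5518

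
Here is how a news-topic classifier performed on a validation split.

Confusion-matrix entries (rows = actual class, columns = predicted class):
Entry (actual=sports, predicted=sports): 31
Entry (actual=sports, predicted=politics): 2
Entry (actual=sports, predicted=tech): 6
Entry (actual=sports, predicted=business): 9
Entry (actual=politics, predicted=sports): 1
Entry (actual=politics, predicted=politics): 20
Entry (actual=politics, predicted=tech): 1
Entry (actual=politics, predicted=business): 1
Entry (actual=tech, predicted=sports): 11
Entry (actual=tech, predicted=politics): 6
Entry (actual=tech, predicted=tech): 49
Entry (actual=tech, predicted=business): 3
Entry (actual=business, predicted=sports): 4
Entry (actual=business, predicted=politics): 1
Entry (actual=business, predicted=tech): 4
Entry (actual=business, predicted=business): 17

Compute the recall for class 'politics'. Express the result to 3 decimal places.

0.870

Take TP from the diagonal, FP from the rest of the 'politics' prediction marginal, FN from the rest of the 'politics' actual marginal.
recall = TP/(TP+FN).
politics: TP=20, FN=1+1+1=3 → 20/23 = 0.8696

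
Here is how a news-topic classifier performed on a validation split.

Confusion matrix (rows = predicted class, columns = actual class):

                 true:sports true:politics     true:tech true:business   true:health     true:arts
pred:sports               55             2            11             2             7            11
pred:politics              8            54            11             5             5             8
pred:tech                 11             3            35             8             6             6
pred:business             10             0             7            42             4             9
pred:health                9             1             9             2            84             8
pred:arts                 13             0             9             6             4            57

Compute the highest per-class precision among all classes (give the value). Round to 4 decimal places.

0.7434

Per-class precision (TP/(TP+FP)):
  sports: TP=55, FP=2+11+2+7+11=33 → 55/88 = 0.62500
  politics: TP=54, FP=8+11+5+5+8=37 → 54/91 = 0.59341
  tech: TP=35, FP=11+3+8+6+6=34 → 35/69 = 0.50725
  business: TP=42, FP=10+0+7+4+9=30 → 42/72 = 0.58333
  health: TP=84, FP=9+1+9+2+8=29 → 84/113 = 0.74336
  arts: TP=57, FP=13+0+9+6+4=32 → 57/89 = 0.64045
Highest is class 'health' with precision = 0.7434.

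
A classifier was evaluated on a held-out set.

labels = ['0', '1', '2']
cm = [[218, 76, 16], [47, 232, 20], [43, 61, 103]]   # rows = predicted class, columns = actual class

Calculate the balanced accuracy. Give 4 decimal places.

0.6925

Balanced accuracy = mean of per-class recall.
  0: recall = 218/308 = 0.70779
  1: recall = 232/369 = 0.62873
  2: recall = 103/139 = 0.74101
Mean = (0.70779 + 0.62873 + 0.74101) / 3 = 0.6925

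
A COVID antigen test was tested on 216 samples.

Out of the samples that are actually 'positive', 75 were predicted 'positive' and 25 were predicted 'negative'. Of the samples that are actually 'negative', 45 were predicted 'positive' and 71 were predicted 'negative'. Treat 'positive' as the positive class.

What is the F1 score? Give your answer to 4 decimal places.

0.6818

Precision = TP/(TP+FP) = 75/120 = 0.6250
Recall = TP/(TP+FN) = 75/100 = 0.7500
F1 = 2·TP/(2·TP+FP+FN) = 150/220 = 0.6818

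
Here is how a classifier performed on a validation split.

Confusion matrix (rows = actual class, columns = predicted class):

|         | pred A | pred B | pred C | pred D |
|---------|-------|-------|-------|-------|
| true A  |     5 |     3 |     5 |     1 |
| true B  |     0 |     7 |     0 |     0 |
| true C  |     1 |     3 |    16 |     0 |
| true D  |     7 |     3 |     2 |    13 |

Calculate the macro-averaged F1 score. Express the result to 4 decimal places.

Per-class F1 score (2·TP/(2·TP+FP+FN)):
  A: TP=5, FP=0+1+7=8, FN=3+5+1=9 → 10/27 = 0.37037
  B: TP=7, FP=3+3+3=9, FN=0+0+0=0 → 14/23 = 0.60870
  C: TP=16, FP=5+0+2=7, FN=1+3+0=4 → 32/43 = 0.74419
  D: TP=13, FP=1+0+0=1, FN=7+3+2=12 → 26/39 = 0.66667
Macro-F1 score = mean = (0.37037 + 0.60870 + 0.74419 + 0.66667) / 4 = 0.5975

0.5975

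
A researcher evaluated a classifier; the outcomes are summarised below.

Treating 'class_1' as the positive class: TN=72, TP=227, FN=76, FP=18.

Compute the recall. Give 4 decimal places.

0.7492

Recall = TP/(TP+FN) = 227/(227+76) = 227/303 = 0.7492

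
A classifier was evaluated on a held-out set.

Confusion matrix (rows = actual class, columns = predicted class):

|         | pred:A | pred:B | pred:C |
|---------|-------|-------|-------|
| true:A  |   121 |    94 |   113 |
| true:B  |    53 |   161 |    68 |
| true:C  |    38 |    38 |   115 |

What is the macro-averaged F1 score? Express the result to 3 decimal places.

Per-class F1 score (2·TP/(2·TP+FP+FN)):
  A: TP=121, FP=53+38=91, FN=94+113=207 → 242/540 = 0.4481
  B: TP=161, FP=94+38=132, FN=53+68=121 → 322/575 = 0.5600
  C: TP=115, FP=113+68=181, FN=38+38=76 → 230/487 = 0.4723
Macro-F1 score = mean = (0.4481 + 0.5600 + 0.4723) / 3 = 0.493

0.493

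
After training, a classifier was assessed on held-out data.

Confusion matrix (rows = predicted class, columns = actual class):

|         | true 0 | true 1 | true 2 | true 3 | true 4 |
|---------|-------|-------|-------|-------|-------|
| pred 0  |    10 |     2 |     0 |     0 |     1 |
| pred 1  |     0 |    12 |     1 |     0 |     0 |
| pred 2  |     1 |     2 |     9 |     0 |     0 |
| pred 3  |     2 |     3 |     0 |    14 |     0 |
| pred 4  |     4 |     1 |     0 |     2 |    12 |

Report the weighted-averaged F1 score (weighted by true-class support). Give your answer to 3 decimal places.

Per-class F1 score (2·TP/(2·TP+FP+FN)):
  0: TP=10, FP=2+0+0+1=3, FN=0+1+2+4=7 → 20/30 = 0.6667
  1: TP=12, FP=0+1+0+0=1, FN=2+2+3+1=8 → 24/33 = 0.7273
  2: TP=9, FP=1+2+0+0=3, FN=0+1+0+0=1 → 18/22 = 0.8182
  3: TP=14, FP=2+3+0+0=5, FN=0+0+0+2=2 → 28/35 = 0.8000
  4: TP=12, FP=4+1+0+2=7, FN=1+0+0+0=1 → 24/32 = 0.7500
Weighted-F1 score = Σ (supportᵢ/N)·F1 scoreᵢ with N=76: (17/76)·0.6667 + (20/76)·0.7273 + (10/76)·0.8182 + (16/76)·0.8000 + (13/76)·0.7500 = 0.745

0.745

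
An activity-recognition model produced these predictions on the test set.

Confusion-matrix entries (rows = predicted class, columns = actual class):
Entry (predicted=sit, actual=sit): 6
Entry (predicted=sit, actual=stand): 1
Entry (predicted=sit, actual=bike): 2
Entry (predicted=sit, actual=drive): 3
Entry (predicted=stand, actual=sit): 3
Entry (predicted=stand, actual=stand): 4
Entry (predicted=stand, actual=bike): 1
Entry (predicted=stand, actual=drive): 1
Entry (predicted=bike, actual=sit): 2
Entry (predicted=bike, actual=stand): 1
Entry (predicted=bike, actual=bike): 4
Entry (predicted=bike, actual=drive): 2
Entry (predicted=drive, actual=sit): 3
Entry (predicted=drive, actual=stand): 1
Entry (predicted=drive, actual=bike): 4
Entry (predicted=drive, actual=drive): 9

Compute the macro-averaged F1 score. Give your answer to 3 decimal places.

0.481

Per-class F1 score (2·TP/(2·TP+FP+FN)):
  sit: TP=6, FP=1+2+3=6, FN=3+2+3=8 → 12/26 = 0.4615
  stand: TP=4, FP=3+1+1=5, FN=1+1+1=3 → 8/16 = 0.5000
  bike: TP=4, FP=2+1+2=5, FN=2+1+4=7 → 8/20 = 0.4000
  drive: TP=9, FP=3+1+4=8, FN=3+1+2=6 → 18/32 = 0.5625
Macro-F1 score = mean = (0.4615 + 0.5000 + 0.4000 + 0.5625) / 4 = 0.481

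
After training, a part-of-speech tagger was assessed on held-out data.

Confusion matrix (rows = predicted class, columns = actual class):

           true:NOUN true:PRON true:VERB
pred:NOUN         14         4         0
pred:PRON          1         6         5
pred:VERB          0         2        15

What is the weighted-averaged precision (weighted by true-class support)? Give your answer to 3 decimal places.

Per-class precision (TP/(TP+FP)):
  NOUN: TP=14, FP=4+0=4 → 14/18 = 0.7778
  PRON: TP=6, FP=1+5=6 → 6/12 = 0.5000
  VERB: TP=15, FP=0+2=2 → 15/17 = 0.8824
Weighted-precision = Σ (supportᵢ/N)·precisionᵢ with N=47: (15/47)·0.7778 + (12/47)·0.5000 + (20/47)·0.8824 = 0.751

0.751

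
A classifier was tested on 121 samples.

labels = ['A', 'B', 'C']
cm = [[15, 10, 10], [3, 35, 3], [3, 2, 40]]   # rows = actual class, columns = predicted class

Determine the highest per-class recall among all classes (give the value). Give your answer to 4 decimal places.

0.8889

Per-class recall (TP/(TP+FN)):
  A: TP=15, FN=10+10=20 → 15/35 = 0.42857
  B: TP=35, FN=3+3=6 → 35/41 = 0.85366
  C: TP=40, FN=3+2=5 → 40/45 = 0.88889
Highest is class 'C' with recall = 0.8889.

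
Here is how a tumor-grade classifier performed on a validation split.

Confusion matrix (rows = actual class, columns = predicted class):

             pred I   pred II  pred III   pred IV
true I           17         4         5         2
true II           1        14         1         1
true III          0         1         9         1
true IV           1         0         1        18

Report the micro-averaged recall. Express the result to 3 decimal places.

Micro-averaging pools counts across classes: ΣTP=58, ΣFP=18, ΣFN=18.
Micro-recall = TP/(TP+FN) on pooled counts = 0.763 (equals overall accuracy in single-label multiclass).

0.763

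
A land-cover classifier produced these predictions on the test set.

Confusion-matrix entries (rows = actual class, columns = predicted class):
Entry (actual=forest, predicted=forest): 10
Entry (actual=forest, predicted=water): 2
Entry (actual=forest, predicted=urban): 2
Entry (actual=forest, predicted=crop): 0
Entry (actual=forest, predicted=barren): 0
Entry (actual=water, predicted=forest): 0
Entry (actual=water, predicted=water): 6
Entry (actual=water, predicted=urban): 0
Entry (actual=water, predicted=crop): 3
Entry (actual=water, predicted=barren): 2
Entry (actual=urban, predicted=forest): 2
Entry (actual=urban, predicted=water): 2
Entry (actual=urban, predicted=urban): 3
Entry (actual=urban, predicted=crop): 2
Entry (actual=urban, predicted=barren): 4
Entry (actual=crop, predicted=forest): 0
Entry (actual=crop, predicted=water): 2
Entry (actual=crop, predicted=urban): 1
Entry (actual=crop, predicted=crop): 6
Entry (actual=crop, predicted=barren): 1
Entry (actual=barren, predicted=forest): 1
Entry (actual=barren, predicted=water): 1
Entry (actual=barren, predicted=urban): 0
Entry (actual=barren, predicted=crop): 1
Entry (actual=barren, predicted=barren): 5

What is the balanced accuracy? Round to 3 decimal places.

0.543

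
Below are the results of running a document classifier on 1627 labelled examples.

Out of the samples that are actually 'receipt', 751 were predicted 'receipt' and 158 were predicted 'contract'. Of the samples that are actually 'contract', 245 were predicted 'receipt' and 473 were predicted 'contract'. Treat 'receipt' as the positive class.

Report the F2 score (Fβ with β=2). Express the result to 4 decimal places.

0.8107

Fβ = (1+β²)·TP / ((1+β²)·TP + β²·FN + FP), with β²=4
= 5·751 / (5·751 + 4·158 + 245) = 0.8107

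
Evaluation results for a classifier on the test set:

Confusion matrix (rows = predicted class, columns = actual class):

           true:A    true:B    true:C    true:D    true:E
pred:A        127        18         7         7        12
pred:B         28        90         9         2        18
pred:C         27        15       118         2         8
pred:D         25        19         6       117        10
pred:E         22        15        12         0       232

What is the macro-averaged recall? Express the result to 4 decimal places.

0.7294

Per-class recall (TP/(TP+FN)):
  A: TP=127, FN=28+27+25+22=102 → 127/229 = 0.55459
  B: TP=90, FN=18+15+19+15=67 → 90/157 = 0.57325
  C: TP=118, FN=7+9+6+12=34 → 118/152 = 0.77632
  D: TP=117, FN=7+2+2+0=11 → 117/128 = 0.91406
  E: TP=232, FN=12+18+8+10=48 → 232/280 = 0.82857
Macro-recall = mean = (0.55459 + 0.57325 + 0.77632 + 0.91406 + 0.82857) / 5 = 0.7294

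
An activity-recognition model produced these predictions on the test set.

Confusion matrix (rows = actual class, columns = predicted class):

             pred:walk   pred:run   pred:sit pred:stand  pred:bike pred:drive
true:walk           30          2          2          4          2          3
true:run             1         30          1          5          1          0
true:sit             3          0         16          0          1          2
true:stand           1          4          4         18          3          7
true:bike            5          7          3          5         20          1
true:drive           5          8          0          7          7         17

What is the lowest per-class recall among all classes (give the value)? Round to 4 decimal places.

Per-class recall (TP/(TP+FN)):
  walk: TP=30, FN=2+2+4+2+3=13 → 30/43 = 0.69767
  run: TP=30, FN=1+1+5+1+0=8 → 30/38 = 0.78947
  sit: TP=16, FN=3+0+0+1+2=6 → 16/22 = 0.72727
  stand: TP=18, FN=1+4+4+3+7=19 → 18/37 = 0.48649
  bike: TP=20, FN=5+7+3+5+1=21 → 20/41 = 0.48780
  drive: TP=17, FN=5+8+0+7+7=27 → 17/44 = 0.38636
Lowest is class 'drive' with recall = 0.3864.

0.3864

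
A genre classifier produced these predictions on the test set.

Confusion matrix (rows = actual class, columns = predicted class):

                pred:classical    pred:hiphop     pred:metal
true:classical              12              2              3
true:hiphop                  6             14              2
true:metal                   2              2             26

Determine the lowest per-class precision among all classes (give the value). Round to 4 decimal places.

Per-class precision (TP/(TP+FP)):
  classical: TP=12, FP=6+2=8 → 12/20 = 0.60000
  hiphop: TP=14, FP=2+2=4 → 14/18 = 0.77778
  metal: TP=26, FP=3+2=5 → 26/31 = 0.83871
Lowest is class 'classical' with precision = 0.6000.

0.6000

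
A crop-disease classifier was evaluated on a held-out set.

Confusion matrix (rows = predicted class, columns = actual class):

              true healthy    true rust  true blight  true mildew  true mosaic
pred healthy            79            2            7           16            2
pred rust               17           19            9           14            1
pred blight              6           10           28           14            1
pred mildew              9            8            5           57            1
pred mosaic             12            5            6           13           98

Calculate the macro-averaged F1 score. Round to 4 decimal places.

0.5922

Per-class F1 score (2·TP/(2·TP+FP+FN)):
  healthy: TP=79, FP=2+7+16+2=27, FN=17+6+9+12=44 → 158/229 = 0.68996
  rust: TP=19, FP=17+9+14+1=41, FN=2+10+8+5=25 → 38/104 = 0.36538
  blight: TP=28, FP=6+10+14+1=31, FN=7+9+5+6=27 → 56/114 = 0.49123
  mildew: TP=57, FP=9+8+5+1=23, FN=16+14+14+13=57 → 114/194 = 0.58763
  mosaic: TP=98, FP=12+5+6+13=36, FN=2+1+1+1=5 → 196/237 = 0.82700
Macro-F1 score = mean = (0.68996 + 0.36538 + 0.49123 + 0.58763 + 0.82700) / 5 = 0.5922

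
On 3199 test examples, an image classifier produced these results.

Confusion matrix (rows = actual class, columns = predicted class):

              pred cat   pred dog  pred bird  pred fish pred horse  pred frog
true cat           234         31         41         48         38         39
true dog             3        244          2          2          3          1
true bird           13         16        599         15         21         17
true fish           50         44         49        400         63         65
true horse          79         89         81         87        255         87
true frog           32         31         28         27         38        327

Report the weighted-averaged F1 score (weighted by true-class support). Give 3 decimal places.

0.632

Per-class F1 score (2·TP/(2·TP+FP+FN)):
  cat: TP=234, FP=3+13+50+79+32=177, FN=31+41+48+38+39=197 → 468/842 = 0.5558
  dog: TP=244, FP=31+16+44+89+31=211, FN=3+2+2+3+1=11 → 488/710 = 0.6873
  bird: TP=599, FP=41+2+49+81+28=201, FN=13+16+15+21+17=82 → 1198/1481 = 0.8089
  fish: TP=400, FP=48+2+15+87+27=179, FN=50+44+49+63+65=271 → 800/1250 = 0.6400
  horse: TP=255, FP=38+3+21+63+38=163, FN=79+89+81+87+87=423 → 510/1096 = 0.4653
  frog: TP=327, FP=39+1+17+65+87=209, FN=32+31+28+27+38=156 → 654/1019 = 0.6418
Weighted-F1 score = Σ (supportᵢ/N)·F1 scoreᵢ with N=3199: (431/3199)·0.5558 + (255/3199)·0.6873 + (681/3199)·0.8089 + (671/3199)·0.6400 + (678/3199)·0.4653 + (483/3199)·0.6418 = 0.632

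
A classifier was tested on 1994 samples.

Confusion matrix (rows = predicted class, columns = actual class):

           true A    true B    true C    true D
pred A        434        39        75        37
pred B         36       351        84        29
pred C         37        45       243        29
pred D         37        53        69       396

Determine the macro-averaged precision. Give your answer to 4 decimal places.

Per-class precision (TP/(TP+FP)):
  A: TP=434, FP=39+75+37=151 → 434/585 = 0.74188
  B: TP=351, FP=36+84+29=149 → 351/500 = 0.70200
  C: TP=243, FP=37+45+29=111 → 243/354 = 0.68644
  D: TP=396, FP=37+53+69=159 → 396/555 = 0.71351
Macro-precision = mean = (0.74188 + 0.70200 + 0.68644 + 0.71351) / 4 = 0.7110

0.7110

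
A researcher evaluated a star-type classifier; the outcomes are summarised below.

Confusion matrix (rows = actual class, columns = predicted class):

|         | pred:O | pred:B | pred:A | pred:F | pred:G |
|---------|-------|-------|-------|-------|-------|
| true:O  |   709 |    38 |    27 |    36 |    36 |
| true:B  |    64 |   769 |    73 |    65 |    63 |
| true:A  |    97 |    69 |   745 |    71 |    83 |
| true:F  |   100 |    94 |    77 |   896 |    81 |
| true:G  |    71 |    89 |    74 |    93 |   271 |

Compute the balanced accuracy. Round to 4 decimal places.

0.6905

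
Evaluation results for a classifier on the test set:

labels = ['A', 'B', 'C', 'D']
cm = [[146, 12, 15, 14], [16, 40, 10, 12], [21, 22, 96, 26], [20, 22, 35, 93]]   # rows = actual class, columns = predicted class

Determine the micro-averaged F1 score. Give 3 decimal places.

Micro-averaging pools counts across classes: ΣTP=375, ΣFP=225, ΣFN=225.
Micro-F1 score = 2·TP/(2·TP+FP+FN) on pooled counts = 0.625 (equals overall accuracy in single-label multiclass).

0.625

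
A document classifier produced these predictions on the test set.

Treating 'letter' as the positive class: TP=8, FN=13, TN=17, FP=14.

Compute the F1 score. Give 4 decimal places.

Precision = TP/(TP+FP) = 8/22 = 0.3636
Recall = TP/(TP+FN) = 8/21 = 0.3810
F1 = 2·TP/(2·TP+FP+FN) = 16/43 = 0.3721

0.3721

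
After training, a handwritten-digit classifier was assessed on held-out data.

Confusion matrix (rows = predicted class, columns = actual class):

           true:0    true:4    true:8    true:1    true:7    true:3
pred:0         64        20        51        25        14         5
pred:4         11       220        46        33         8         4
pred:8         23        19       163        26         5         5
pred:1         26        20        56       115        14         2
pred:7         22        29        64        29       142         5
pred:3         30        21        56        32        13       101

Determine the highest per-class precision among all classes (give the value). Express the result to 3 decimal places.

0.683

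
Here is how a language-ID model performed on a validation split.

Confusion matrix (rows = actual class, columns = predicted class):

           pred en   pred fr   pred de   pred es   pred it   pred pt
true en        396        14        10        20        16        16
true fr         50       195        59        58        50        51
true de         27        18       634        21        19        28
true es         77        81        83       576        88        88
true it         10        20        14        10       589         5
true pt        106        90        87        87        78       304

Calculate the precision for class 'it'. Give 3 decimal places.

precision = TP/(TP+FP).
it: TP=589, FP=16+50+19+88+78=251 → 589/840 = 0.7012

0.701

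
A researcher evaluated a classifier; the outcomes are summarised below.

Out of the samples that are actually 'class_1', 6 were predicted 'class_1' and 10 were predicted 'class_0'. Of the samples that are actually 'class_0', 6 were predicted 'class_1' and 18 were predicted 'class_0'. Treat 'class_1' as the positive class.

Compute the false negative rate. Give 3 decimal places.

FNR = FN/(FN+TP) = 10/(10+6) = 0.625

0.625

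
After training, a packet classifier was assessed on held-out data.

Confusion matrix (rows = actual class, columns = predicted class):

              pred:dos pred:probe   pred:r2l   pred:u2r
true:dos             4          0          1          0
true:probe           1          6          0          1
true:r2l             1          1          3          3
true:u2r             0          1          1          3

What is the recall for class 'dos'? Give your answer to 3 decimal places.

0.800

recall = TP/(TP+FN).
dos: TP=4, FN=0+1+0=1 → 4/5 = 0.8000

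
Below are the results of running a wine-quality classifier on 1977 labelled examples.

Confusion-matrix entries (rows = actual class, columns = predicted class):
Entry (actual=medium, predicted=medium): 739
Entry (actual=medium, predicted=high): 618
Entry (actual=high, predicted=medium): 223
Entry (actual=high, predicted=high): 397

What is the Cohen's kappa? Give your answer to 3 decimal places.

Observed agreement pₒ = trace/N = 1136/1977 = 0.5746
Expected agreement pₑ = Σ (rowᵢ·colᵢ)/N² = (1357·962 + 620·1015)/1977² = 0.4950
κ = (pₒ − pₑ)/(1 − pₑ) = (0.5746 − 0.4950)/(1 − 0.4950) = 0.158

0.158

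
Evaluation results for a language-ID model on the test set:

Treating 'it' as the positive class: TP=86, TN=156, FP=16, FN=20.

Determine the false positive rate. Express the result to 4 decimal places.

0.0930

FPR = FP/(FP+TN) = 16/(16+156) = 0.0930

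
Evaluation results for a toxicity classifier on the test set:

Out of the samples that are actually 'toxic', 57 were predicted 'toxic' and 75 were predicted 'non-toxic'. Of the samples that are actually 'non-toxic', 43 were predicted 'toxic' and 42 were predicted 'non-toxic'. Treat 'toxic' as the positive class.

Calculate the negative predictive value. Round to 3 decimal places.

NPV = TN/(TN+FN) = 42/(42+75) = 0.359

0.359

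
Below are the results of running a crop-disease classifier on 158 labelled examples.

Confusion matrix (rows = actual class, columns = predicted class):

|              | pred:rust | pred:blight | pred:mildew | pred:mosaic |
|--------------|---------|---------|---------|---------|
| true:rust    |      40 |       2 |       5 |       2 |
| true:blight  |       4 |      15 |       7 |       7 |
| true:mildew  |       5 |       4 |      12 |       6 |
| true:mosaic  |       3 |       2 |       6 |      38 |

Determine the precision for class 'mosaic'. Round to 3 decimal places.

Treat 'mosaic' as positive and all other classes as negative.
precision = TP/(TP+FP).
mosaic: TP=38, FP=2+7+6=15 → 38/53 = 0.7170

0.717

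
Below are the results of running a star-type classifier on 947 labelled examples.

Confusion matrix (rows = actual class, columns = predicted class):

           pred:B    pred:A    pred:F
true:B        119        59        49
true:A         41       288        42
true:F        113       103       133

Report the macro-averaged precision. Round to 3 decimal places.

Per-class precision (TP/(TP+FP)):
  B: TP=119, FP=41+113=154 → 119/273 = 0.4359
  A: TP=288, FP=59+103=162 → 288/450 = 0.6400
  F: TP=133, FP=49+42=91 → 133/224 = 0.5938
Macro-precision = mean = (0.4359 + 0.6400 + 0.5938) / 3 = 0.557

0.557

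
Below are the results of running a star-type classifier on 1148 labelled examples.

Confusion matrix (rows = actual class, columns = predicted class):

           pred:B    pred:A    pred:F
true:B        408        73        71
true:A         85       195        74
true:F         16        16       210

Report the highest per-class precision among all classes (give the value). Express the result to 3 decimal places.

0.802

Per-class precision (TP/(TP+FP)):
  B: TP=408, FP=85+16=101 → 408/509 = 0.8016
  A: TP=195, FP=73+16=89 → 195/284 = 0.6866
  F: TP=210, FP=71+74=145 → 210/355 = 0.5915
Highest is class 'B' with precision = 0.802.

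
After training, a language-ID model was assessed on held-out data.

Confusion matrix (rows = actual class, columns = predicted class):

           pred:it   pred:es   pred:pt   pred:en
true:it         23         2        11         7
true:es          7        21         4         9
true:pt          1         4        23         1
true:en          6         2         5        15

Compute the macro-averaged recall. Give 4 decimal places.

Per-class recall (TP/(TP+FN)):
  it: TP=23, FN=2+11+7=20 → 23/43 = 0.53488
  es: TP=21, FN=7+4+9=20 → 21/41 = 0.51220
  pt: TP=23, FN=1+4+1=6 → 23/29 = 0.79310
  en: TP=15, FN=6+2+5=13 → 15/28 = 0.53571
Macro-recall = mean = (0.53488 + 0.51220 + 0.79310 + 0.53571) / 4 = 0.5940

0.5940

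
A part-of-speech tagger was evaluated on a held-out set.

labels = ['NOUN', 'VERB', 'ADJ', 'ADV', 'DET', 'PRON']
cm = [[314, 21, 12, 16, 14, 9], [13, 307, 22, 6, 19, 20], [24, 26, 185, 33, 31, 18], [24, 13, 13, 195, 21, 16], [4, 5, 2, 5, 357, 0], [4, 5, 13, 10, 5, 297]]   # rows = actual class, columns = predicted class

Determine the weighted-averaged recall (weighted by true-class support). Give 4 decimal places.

Per-class recall (TP/(TP+FN)):
  NOUN: TP=314, FN=21+12+16+14+9=72 → 314/386 = 0.81347
  VERB: TP=307, FN=13+22+6+19+20=80 → 307/387 = 0.79328
  ADJ: TP=185, FN=24+26+33+31+18=132 → 185/317 = 0.58360
  ADV: TP=195, FN=24+13+13+21+16=87 → 195/282 = 0.69149
  DET: TP=357, FN=4+5+2+5+0=16 → 357/373 = 0.95710
  PRON: TP=297, FN=4+5+13+10+5=37 → 297/334 = 0.88922
Weighted-recall = Σ (supportᵢ/N)·recallᵢ with N=2079: (386/2079)·0.81347 + (387/2079)·0.79328 + (317/2079)·0.58360 + (282/2079)·0.69149 + (373/2079)·0.95710 + (334/2079)·0.88922 = 0.7961

0.7961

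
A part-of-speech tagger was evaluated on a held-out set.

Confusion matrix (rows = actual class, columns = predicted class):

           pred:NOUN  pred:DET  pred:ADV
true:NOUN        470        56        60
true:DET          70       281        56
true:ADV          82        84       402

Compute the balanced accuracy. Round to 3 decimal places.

Balanced accuracy = mean of per-class recall.
  NOUN: recall = 470/586 = 0.8020
  DET: recall = 281/407 = 0.6904
  ADV: recall = 402/568 = 0.7077
Mean = (0.8020 + 0.6904 + 0.7077) / 3 = 0.733

0.733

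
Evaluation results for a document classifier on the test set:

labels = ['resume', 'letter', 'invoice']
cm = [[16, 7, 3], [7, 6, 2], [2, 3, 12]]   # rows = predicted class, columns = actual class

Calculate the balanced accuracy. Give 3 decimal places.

Balanced accuracy = mean of per-class recall.
  resume: recall = 16/25 = 0.6400
  letter: recall = 6/16 = 0.3750
  invoice: recall = 12/17 = 0.7059
Mean = (0.6400 + 0.3750 + 0.7059) / 3 = 0.574

0.574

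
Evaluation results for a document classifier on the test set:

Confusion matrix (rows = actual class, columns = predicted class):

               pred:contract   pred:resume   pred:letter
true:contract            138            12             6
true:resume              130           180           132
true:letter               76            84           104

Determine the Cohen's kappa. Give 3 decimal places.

0.247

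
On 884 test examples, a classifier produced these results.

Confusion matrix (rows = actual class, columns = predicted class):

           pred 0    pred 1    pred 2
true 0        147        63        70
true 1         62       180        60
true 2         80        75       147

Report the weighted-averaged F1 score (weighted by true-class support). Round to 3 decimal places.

0.535

Per-class F1 score (2·TP/(2·TP+FP+FN)):
  0: TP=147, FP=62+80=142, FN=63+70=133 → 294/569 = 0.5167
  1: TP=180, FP=63+75=138, FN=62+60=122 → 360/620 = 0.5806
  2: TP=147, FP=70+60=130, FN=80+75=155 → 294/579 = 0.5078
Weighted-F1 score = Σ (supportᵢ/N)·F1 scoreᵢ with N=884: (280/884)·0.5167 + (302/884)·0.5806 + (302/884)·0.5078 = 0.535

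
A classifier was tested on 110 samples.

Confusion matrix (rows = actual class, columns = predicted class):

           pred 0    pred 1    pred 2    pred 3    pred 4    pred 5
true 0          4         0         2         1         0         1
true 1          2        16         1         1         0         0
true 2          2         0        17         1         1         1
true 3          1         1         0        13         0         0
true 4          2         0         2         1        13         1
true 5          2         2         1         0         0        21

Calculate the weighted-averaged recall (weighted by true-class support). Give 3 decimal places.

0.764

Per-class recall (TP/(TP+FN)):
  0: TP=4, FN=0+2+1+0+1=4 → 4/8 = 0.5000
  1: TP=16, FN=2+1+1+0+0=4 → 16/20 = 0.8000
  2: TP=17, FN=2+0+1+1+1=5 → 17/22 = 0.7727
  3: TP=13, FN=1+1+0+0+0=2 → 13/15 = 0.8667
  4: TP=13, FN=2+0+2+1+1=6 → 13/19 = 0.6842
  5: TP=21, FN=2+2+1+0+0=5 → 21/26 = 0.8077
Weighted-recall = Σ (supportᵢ/N)·recallᵢ with N=110: (8/110)·0.5000 + (20/110)·0.8000 + (22/110)·0.7727 + (15/110)·0.8667 + (19/110)·0.6842 + (26/110)·0.8077 = 0.764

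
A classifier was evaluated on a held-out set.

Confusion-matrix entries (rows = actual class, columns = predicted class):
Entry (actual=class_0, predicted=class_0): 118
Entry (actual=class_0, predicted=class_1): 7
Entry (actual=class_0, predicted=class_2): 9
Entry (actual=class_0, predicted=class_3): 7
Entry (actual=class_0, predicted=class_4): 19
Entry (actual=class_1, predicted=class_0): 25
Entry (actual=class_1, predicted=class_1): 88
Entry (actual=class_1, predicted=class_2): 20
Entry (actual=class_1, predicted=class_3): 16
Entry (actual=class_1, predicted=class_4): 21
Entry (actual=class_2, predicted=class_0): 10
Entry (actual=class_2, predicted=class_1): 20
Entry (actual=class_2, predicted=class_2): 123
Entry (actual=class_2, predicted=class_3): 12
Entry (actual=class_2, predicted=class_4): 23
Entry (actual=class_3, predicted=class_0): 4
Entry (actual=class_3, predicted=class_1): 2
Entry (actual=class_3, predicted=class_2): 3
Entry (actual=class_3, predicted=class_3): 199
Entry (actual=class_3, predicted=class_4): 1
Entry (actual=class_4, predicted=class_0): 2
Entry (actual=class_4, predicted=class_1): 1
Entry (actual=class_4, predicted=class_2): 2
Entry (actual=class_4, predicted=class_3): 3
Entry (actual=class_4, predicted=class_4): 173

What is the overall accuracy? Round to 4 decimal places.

Accuracy = trace / total = (118+88+123+199+173=701) / 908 = 701/908 = 0.7720

0.7720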